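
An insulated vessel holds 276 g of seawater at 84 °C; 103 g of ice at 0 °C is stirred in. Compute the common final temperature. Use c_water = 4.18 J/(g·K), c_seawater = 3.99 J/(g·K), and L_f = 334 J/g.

T_f ≈ 37.9 °C

Taking heat into each body as positive, Σ m c ΔT = 0:
fusion: m_ice L_f = 103·334 = 34402; warm the meltwater: 430.54 T; seawater cools: 276·3.99·(T − 84) = 1101.2(T − 84)
1531.8 T = 92504 − 34402 = 58102
T ≈ 37.93 °C (positive, so assuming full melt was valid).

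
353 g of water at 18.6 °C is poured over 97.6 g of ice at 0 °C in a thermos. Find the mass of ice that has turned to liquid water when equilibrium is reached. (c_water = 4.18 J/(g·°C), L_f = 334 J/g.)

m_melted ≈ 82.2 g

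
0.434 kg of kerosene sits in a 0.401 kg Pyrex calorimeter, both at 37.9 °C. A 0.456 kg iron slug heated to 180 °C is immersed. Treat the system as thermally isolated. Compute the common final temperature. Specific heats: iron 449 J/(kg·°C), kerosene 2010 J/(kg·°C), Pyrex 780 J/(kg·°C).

T_f ≈ 58.8 °C

Taking heat into each body as positive, Σ m c ΔT = 0:
0.456·449·(T − 180) + 0.434·2010·(T − 37.9) + 0.401·780·(T − 37.9) = 0
1389.9 T = 81770
T ≈ 58.83 °C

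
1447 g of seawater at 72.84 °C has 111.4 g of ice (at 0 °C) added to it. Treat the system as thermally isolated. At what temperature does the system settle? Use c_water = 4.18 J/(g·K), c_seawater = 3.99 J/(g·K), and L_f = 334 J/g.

T_f ≈ 61.4 °C

Taking heat into each body as positive, Σ m c ΔT = 0:
latent heat to melt: 111.4·334 = 37208
  warm the meltwater: 465.65 T
  seawater: 5773.5(T − 72.84)
6239.2 T = 420544 − 37208 = 383336
T ≈ 61.44 °C (positive, so assuming full melt was valid).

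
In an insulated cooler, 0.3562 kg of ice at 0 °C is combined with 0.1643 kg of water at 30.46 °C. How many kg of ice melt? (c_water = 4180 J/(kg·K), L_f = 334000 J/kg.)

m_melted ≈ 0.0626 kg

Heat available from the water dropping to 0 °C: 0.1643·4180·30.46 = 20919 J.
To melt every bit of ice: 0.3562·334000 = 118971 J.
20919 J < 118971 J, so only part of the ice melts and the system sits at 0 °C.
m_melted·334000 = 20919  ⇒  m_melted ≈ 0.06263 kg.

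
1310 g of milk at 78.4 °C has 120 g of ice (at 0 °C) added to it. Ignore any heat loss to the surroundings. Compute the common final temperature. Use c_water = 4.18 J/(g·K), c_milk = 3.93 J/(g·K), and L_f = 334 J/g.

T_f ≈ 64.3 °C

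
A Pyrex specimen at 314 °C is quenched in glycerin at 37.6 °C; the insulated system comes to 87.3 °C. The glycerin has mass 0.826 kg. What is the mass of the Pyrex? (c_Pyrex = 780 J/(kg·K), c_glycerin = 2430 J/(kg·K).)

m ≈ 0.564 kg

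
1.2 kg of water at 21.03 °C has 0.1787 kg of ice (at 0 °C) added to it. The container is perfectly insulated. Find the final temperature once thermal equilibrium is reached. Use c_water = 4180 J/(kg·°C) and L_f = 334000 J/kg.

T_f ≈ 7.9 °C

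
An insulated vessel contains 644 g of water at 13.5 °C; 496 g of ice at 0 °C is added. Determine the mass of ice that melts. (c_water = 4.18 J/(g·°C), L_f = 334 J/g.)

Water can give up m c ΔT = 644×4.18×13.5 = 36341 J before reaching 0 °C.
To melt every bit of ice: 496×334 = 165664 J.
That's not enough to melt it all — equilibrium is at 0 °C with ice remaining.
m_melt = 36341 / L_f = 108.8 g.

m_melted ≈ 109 g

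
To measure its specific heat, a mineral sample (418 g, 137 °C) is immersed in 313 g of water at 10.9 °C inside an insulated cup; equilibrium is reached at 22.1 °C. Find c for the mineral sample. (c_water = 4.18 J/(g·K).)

c ≈ 0.305 J/(g·K)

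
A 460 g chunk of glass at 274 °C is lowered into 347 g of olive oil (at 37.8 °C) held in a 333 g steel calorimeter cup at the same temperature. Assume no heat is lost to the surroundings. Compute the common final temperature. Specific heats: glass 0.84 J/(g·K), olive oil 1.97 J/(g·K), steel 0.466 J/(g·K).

T_f ≈ 112.3 °C

With ΣQ=0 the equilibrium temperature is the m·c-weighted mean:
T_f = (386.4·274 + 683.59·37.8 + 155.18·37.8) / (386.4 + 683.59 + 155.18)
    = 137579 / 1225.2 ≈ 112.29 °C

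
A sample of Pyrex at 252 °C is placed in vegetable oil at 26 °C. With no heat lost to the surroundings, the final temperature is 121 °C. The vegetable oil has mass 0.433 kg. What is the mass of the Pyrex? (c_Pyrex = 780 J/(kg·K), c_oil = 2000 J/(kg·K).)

m ≈ 0.805 kg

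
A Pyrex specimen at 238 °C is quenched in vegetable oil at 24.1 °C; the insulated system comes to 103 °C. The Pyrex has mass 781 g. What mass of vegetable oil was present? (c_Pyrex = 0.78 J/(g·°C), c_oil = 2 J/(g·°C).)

Let T be the final temperature. ΣQ_i = 0:
781·0.78·(103 − 238) + m·2·(103 − 24.1) = 0
157.8 m = 82239
m = 82239/157.8 ≈ 521.2 g

m ≈ 521 g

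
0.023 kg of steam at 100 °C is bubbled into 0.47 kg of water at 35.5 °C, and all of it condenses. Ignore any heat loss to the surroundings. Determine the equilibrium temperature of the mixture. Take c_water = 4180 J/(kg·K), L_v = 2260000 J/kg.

T_f ≈ 63.7 °C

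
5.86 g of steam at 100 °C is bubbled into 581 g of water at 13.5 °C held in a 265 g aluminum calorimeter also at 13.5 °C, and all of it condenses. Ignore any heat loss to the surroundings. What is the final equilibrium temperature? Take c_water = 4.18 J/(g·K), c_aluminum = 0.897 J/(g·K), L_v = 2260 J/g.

T_f ≈ 19.2 °C

Energy conservation, ΣQ = 0:
condense steam: −5.86·2260 = −13244
  condensate cools 100→T: 5.86·4.18·(T − 100) = 24.49(T − 100)
  original water: 2428.6(T − 13.5)
  aluminum cup: 265·0.897·(T − 13.5) = 237.71(T − 13.5)
2690.8 T = 13244 + 2449.5 + 35995 = 51688
T ≈ 19.21 °C — below 100 °C, confirming all the steam condensed.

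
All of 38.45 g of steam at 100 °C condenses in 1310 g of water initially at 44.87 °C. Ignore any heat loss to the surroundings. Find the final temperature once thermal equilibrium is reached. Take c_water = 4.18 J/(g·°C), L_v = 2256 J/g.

T_f ≈ 61.8 °C

Heat gained plus heat lost sum to zero:
condense steam: −38.45·2256 = −86743
  condensed water 100 °C→T: 160.72(T − 100)
  water warms: 1310·4.18·(T − 44.87) = 5475.8(T − 44.87)
5636.5 T = 86743 + 16072 + 245699 = 348514
T ≈ 61.83 °C — below 100 °C, confirming all the steam condensed.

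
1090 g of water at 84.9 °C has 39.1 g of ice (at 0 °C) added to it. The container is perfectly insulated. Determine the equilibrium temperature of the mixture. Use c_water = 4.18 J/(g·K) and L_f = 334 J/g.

Let T be the final temperature. ΣQ_i = 0:
fusion: m_ice L_f = 39.1·334 = 13059
  warm the meltwater: 163.44 T
  water cools: 1090·4.18·(T − 84.9) = 4556.2(T − 84.9)
4719.6 T = 386821 − 13059 = 373762
T ≈ 79.19 °C — above 0 °C, consistent with complete melting.

T_f ≈ 79.2 °C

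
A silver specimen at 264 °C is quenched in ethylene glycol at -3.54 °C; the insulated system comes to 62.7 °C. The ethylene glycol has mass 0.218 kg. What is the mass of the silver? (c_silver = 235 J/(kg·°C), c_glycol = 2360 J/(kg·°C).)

Let T be the final temperature. ΣQ_i = 0:
m×235×(62.7 − 264) + 0.218×2360×(62.7 − (-3.54)) = 0
-47306 m = -34079
m = -34079/-47306 ≈ 0.7204 kg

m ≈ 0.72 kg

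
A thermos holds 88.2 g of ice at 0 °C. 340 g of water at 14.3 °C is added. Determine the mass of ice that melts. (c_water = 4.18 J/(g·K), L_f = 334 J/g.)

m_melted ≈ 60.8 g

Cooling the water to 0 °C releases 340·4.18·14.3 = 20323 J.
Melting all 88.2 g of ice would need 88.2·334 = 29459 J.
That's not enough to melt it all — equilibrium is at 0 °C with ice remaining.
m_melt = 20323 / L_f = 60.85 g.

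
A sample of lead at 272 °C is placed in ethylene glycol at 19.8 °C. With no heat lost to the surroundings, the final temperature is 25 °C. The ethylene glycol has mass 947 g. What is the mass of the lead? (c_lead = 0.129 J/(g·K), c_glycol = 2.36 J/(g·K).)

m ≈ 365 g

Heat lost by the lead = heat gained by the glycol:
m·0.129·(272 − 25) = 947·2.36·(25 − 19.8)
31.86 m = 11622  ⇒  m ≈ 364.7 g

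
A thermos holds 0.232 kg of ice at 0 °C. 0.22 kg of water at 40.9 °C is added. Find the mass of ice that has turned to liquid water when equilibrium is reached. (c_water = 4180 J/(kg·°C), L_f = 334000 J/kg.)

m_melted ≈ 0.113 kg

Water can give up m c ΔT = 0.22×4180×40.9 = 37612 J before reaching 0 °C.
To melt every bit of ice: 0.232×334000 = 77488 J.
37612 J < 77488 J, so only part of the ice melts and the system sits at 0 °C.
m_melt = 37612 / L_f = 0.1126 kg.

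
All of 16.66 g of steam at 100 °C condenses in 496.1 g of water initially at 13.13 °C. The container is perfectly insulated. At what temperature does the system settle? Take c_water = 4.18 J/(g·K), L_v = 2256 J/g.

T_f ≈ 33.5 °C

Heat gained plus heat lost sum to zero:
steam→water at 100 °C releases m L_v = 16.66·2256 = 37585; condensate cools 100→T: 16.66·4.18·(T − 100) = 69.64(T − 100); original water: 2073.7(T − 13.13)
2143.3 T = 37585 + 6963.9 + 27228 = 71776
T ≈ 33.49 °C (< 100 °C, so full condensation is consistent).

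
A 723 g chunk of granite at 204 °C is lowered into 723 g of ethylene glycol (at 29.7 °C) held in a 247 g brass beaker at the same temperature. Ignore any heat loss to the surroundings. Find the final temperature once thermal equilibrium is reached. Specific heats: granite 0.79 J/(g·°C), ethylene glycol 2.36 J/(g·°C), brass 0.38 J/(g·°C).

T_f ≈ 71.7 °C

T_f = Σ m_i c_i T_i / Σ m_i c_i:
T_f = (571.17·204 + 1706.3·29.7 + 93.86·29.7) / (571.17 + 1706.3 + 93.86)
    = 169983 / 2371.3 ≈ 71.68 °C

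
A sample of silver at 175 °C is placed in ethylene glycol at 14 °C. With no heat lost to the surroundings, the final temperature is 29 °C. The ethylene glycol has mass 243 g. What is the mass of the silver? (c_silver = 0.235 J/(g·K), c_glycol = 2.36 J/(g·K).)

m ≈ 251 g

|Q_silver| = |Q_glycol|:
m·0.235·(175 − 29) = 243·2.36·(29 − 14)
34.31 m = 8602.2  ⇒  m ≈ 250.7 g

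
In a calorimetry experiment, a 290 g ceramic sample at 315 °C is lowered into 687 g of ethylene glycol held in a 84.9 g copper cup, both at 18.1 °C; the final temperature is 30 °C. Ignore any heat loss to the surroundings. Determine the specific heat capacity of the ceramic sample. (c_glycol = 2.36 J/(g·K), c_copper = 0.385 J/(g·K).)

c ≈ 0.238 J/(g·K)

Conservation of energy gives ΣQ = 0:
290·c·(30 − 315) + 687·2.36·(30 − 18.1) + 84.9·0.385·(30 − 18.1) = 0
-82650 c = -19683
c = -19683/-82650 ≈ 0.2381 J/(g·K)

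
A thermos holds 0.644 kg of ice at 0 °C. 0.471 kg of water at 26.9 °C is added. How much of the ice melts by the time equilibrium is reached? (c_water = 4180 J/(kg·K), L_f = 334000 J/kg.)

m_melted ≈ 0.159 kg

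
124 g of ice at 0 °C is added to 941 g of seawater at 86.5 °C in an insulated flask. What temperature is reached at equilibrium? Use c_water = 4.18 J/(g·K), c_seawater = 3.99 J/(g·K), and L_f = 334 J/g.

T_f ≈ 66.3 °C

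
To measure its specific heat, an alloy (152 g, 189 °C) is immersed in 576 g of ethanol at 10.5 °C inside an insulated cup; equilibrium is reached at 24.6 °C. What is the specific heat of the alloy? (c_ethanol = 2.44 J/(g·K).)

c ≈ 0.793 J/(g·K)

Setting the total heat transfer to zero:
152·c·(24.6 − 189) + 576·2.44·(24.6 − 10.5) = 0
-24989 c = -19817
c = -19817/-24989 ≈ 0.793 J/(g·K)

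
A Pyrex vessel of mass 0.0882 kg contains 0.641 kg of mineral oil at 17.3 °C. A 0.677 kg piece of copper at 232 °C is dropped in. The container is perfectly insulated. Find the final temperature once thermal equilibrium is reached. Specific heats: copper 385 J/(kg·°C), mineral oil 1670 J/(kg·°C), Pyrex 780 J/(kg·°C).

With ΣQ=0 the equilibrium temperature is the m·c-weighted mean:
T_f = (260.65×232 + 1070.5×17.3 + 68.8×17.3) / (260.65 + 1070.5 + 68.8)
    = 80179 / 1399.9 ≈ 57.27 °C

T_f ≈ 57.3 °C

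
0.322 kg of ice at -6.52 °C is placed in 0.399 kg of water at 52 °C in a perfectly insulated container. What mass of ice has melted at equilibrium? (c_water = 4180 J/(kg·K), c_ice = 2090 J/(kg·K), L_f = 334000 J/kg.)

Water can give up m c ΔT = 0.399·4180·52 = 86727 J before reaching 0 °C.
Of that, 0.322·2090·6.52 = 4387.8 J goes to bring the ice to 0 °C, leaving 82339 J.
Fully melting the ice requires m_ice L_f = 0.322·334000 = 107548 J.
Since 82339 < 107548 J, not all the ice melts; equilibrium is at 0 °C.
m_melt = 82339 / L_f = 0.2465 kg.

m_melted ≈ 0.247 kg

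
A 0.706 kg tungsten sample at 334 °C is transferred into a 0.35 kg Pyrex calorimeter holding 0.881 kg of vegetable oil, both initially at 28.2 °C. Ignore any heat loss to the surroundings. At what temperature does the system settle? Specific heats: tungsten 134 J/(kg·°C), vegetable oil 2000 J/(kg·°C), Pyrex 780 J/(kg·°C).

T_f ≈ 41.8 °C

T_f = Σ m_i c_i T_i / Σ m_i c_i:
T_f = (94.6×334 + 1762×28.2 + 273×28.2) / (94.6 + 1762 + 273)
    = 88985 / 2129.6 ≈ 41.78 °C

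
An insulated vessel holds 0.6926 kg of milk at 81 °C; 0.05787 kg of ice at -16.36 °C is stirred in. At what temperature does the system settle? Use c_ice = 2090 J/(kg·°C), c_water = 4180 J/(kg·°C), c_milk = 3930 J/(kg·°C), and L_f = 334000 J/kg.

T_f ≈ 67.2 °C

Net heat exchanged in the isolated system is zero:
warm ice to 0 °C: 0.05787·2090·(0 − (-16.36)) = 1978.7
  melt ice: 0.05787·334000 = 19329
  warm the meltwater: 241.9 T
  milk: 2721.9(T − 81)
2963.8 T = 220475 − 21307 = 199168
T ≈ 67.20 °C. Since T > 0 °C, the all-ice-melts assumption holds.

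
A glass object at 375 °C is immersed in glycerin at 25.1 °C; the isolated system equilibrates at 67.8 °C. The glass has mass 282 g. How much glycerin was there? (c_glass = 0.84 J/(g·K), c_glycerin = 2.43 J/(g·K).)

m ≈ 701 g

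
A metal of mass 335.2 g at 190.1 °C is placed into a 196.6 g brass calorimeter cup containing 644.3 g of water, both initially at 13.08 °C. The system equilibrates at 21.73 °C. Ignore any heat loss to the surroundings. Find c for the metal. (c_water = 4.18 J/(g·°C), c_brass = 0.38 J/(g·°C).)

Heat gained plus heat lost sum to zero:
335.2·c·(21.73 − 190.1) + 644.3·4.18·(21.73 − 13.08) + 196.6·0.38·(21.73 − 13.08) = 0
-56438 c = -23942
c = -23942/-56438 ≈ 0.4242 J/(g·°C)

c ≈ 0.424 J/(g·°C)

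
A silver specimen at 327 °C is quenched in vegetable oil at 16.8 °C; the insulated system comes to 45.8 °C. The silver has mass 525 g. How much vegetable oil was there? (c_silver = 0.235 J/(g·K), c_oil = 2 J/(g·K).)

m ≈ 598 g

Heat lost by the silver = heat gained by the oil:
525×0.235×(327 − 45.8) = m×2×(45.8 − 16.8)
58 m = 34693  ⇒  m ≈ 598.2 g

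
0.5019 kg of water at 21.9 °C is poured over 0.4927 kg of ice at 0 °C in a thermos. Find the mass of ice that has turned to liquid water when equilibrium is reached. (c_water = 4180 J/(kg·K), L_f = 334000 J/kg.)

m_melted ≈ 0.138 kg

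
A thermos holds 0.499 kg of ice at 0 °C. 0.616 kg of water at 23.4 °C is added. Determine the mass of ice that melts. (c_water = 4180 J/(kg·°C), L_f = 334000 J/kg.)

Heat available from the water dropping to 0 °C: 0.616×4180×23.4 = 60252 J.
To melt every bit of ice: 0.499×334000 = 166666 J.
Since 60252 < 166666 J, not all the ice melts; equilibrium is at 0 °C.
Mass melted = 60252/334000 ≈ 0.1804 kg.

m_melted ≈ 0.18 kg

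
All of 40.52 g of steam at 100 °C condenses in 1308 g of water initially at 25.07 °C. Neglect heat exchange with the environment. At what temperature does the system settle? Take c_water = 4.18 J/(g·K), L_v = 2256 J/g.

Net heat exchanged in the isolated system is zero:
condense steam: −40.52×2256 = −91413; condensate cools 100→T: 40.52×4.18×(T − 100) = 169.37(T − 100); original water: 5467.4(T − 25.07)
5636.8 T = 91413 + 16937 + 137069 = 245419
T ≈ 43.54 °C — below 100 °C, confirming all the steam condensed.

T_f ≈ 43.5 °C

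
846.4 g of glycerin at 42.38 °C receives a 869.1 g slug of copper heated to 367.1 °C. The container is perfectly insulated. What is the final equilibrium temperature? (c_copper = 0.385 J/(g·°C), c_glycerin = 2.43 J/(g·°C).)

T_f ≈ 87.8 °C

T_f = Σ m_i c_i T_i / Σ m_i c_i:
T_f = (334.6·367.1 + 2056.8·42.38) / (334.6 + 2056.8)
    = 209998 / 2391.4 ≈ 87.82 °C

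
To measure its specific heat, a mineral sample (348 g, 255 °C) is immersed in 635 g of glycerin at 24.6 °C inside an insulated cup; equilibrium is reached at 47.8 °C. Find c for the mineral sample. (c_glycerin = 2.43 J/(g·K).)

Conservation of energy gives ΣQ = 0:
348×c×(47.8 − 255) + 635×2.43×(47.8 − 24.6) = 0
-72106 c = -35799
c = -35799/-72106 ≈ 0.4965 J/(g·K)

c ≈ 0.496 J/(g·K)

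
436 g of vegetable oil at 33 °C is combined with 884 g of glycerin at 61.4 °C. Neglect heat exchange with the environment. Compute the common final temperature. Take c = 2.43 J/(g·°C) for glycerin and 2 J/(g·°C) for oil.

T_f ≈ 53.2 °C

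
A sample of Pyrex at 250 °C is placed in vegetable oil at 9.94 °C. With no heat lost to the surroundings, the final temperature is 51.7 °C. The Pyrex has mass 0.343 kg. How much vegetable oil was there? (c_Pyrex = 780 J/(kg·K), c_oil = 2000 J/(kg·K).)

Energy conservation, ΣQ = 0:
0.343·780·(51.7 − 250) + m·2000·(51.7 − 9.94) = 0
83520 m = 53053
m = 53053/83520 ≈ 0.6352 kg

m ≈ 0.635 kg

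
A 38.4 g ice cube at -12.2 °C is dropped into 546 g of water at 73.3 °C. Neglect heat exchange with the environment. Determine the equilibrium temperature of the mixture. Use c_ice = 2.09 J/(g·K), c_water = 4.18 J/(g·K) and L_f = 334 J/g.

Net heat exchanged in the isolated system is zero:
ice -12.2→0 °C: 38.4×2.09×12.2 = 979.12
  latent heat to melt: 38.4×334 = 12826
  warm the meltwater: 160.51 T
  water: 2282.3(T − 73.3)
2442.8 T = 167291 − 13805 = 153486
T ≈ 62.83 °C (positive, so assuming full melt was valid).

T_f ≈ 62.8 °C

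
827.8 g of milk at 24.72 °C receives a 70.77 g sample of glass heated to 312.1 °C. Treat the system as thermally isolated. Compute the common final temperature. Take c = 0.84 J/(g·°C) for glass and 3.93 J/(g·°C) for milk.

T_f ≈ 29.9 °C

Let T be the final temperature. ΣQ_i = 0:
70.77×0.84×(T − 312.1) + 827.8×3.93×(T − 24.72) = 0
(59.45 + 3253.3) T = 59.45×312.1 + 3253.3×24.72
T ≈ 29.88 °C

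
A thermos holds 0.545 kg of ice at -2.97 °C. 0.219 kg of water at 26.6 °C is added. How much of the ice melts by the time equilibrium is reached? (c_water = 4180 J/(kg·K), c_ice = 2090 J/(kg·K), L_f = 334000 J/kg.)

m_melted ≈ 0.0628 kg

Heat available from the water dropping to 0 °C: 0.219·4180·26.6 = 24350 J.
Warming the ice to 0 °C takes 0.545·2090·2.97 = 3383 J, leaving 20967 J for melting.
Melting all 0.545 kg of ice would need 0.545·334000 = 182030 J.
That's not enough to melt it all — equilibrium is at 0 °C with ice remaining.
Mass melted = 20967/334000 ≈ 0.06278 kg.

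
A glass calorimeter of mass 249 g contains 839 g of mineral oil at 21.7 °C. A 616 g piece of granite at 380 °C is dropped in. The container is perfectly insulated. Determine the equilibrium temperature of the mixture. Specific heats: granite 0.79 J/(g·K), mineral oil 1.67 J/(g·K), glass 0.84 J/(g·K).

T_f ≈ 104.9 °C

Setting the total heat transfer to zero:
616·0.79·(T − 380) + 839·1.67·(T − 21.7) + 249·0.84·(T − 21.7) = 0
2096.9 T = 219866
T ≈ 104.85 °C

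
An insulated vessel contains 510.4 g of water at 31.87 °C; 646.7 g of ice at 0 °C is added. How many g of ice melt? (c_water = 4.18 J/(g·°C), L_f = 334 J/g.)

Heat available from the water dropping to 0 °C: 510.4·4.18·31.87 = 67994 J.
Fully melting the ice requires m_ice L_f = 646.7·334 = 215998 J.
67994 J < 215998 J, so only part of the ice melts and the system sits at 0 °C.
m_melted·334 = 67994  ⇒  m_melted ≈ 203.6 g.

m_melted ≈ 204 g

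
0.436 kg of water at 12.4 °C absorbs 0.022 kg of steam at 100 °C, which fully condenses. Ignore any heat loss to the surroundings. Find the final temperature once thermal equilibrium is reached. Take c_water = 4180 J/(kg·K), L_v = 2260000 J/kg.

T_f ≈ 42.6 °C

Energy conservation, ΣQ = 0:
condense steam: −0.022×2260000 = −49720; condensate cools 100→T: 0.022×4180×(T − 100) = 91.96(T − 100); water warms: 0.436×4180×(T − 12.4) = 1822.5(T − 12.4)
1914.4 T = 49720 + 9196 + 22599 = 81515
T ≈ 42.58 °C (< 100 °C, so full condensation is consistent).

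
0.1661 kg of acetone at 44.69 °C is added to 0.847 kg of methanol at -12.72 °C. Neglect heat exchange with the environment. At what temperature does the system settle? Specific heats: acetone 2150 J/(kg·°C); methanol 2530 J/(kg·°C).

T_f ≈ -4.5 °C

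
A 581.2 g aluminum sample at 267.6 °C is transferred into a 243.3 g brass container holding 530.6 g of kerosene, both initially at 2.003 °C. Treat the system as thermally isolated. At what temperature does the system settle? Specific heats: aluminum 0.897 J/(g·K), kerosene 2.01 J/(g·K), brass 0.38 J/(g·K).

Conservation of energy gives ΣQ = 0:
581.2·0.897·(T − 267.6) + 530.6·2.01·(T − 2.003) + 243.3·0.38·(T − 2.003) = 0
(521.34 + 1066.5 + 92.45) T = 521.34·267.6 + 1066.5·2.003 + 92.45·2.003
T = 141831/1680.3 ≈ 84.41 °C

T_f ≈ 84.4 °C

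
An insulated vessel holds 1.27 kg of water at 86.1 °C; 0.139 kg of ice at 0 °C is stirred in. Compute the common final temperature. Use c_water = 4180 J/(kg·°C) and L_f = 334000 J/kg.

T_f ≈ 69.7 °C

Taking heat into each body as positive, Σ m c ΔT = 0:
fusion: m_ice L_f = 0.139·334000 = 46426
  meltwater 0→T: 0.139·4180·T = 581.02 T
  water: 5308.6(T − 86.1)
5889.6 T = 457070 − 46426 = 410644
T ≈ 69.72 °C (positive, so assuming full melt was valid).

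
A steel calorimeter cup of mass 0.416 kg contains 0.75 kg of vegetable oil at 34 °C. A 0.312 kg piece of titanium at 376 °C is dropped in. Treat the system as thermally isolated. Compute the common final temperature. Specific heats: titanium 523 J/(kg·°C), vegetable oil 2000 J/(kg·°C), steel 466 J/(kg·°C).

T_f ≈ 64.1 °C

Heat gained plus heat lost sum to zero:
0.312*523*(T − 376) + 0.75*2000*(T − 34) + 0.416*466*(T − 34) = 0
(163.18 + 1500 + 193.86) T = 163.18*376 + 1500*34 + 193.86*34
T ≈ 64.05 °C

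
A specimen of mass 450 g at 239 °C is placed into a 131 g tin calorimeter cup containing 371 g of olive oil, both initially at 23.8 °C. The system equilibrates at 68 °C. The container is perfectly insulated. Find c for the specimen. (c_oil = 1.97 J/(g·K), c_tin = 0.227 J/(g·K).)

c ≈ 0.437 J/(g·K)

Taking heat into each body as positive, Σ m c ΔT = 0:
450×c×(68 − 239) + 371×1.97×(68 − 23.8) + 131×0.227×(68 − 23.8) = 0
-76950 c = -33619
c = -33619/-76950 ≈ 0.4369 J/(g·K)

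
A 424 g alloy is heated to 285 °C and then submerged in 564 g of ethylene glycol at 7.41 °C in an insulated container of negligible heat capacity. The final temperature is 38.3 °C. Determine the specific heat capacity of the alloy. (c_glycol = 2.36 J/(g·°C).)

Setting the total heat transfer to zero:
424·c·(38.3 − 285) + 564·2.36·(38.3 − 7.41) = 0
-104601 c = -41116
c = -41116/-104601 ≈ 0.3931 J/(g·°C)

c ≈ 0.393 J/(g·°C)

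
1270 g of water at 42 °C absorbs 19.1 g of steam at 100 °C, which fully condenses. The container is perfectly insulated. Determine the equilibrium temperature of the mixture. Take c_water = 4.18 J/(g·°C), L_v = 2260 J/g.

T_f ≈ 50.9 °C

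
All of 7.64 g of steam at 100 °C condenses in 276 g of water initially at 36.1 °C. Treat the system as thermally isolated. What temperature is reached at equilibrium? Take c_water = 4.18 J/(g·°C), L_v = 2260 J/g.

Taking heat into each body as positive, Σ m c ΔT = 0:
steam→water at 100 °C releases m L_v = 7.64×2260 = 17266; condensate cools 100→T: 7.64×4.18×(T − 100) = 31.94(T − 100); original water: 1153.7(T − 36.1)
1185.6 T = 17266 + 3193.5 + 41648 = 62108
T ≈ 52.38 °C — below 100 °C, confirming all the steam condensed.

T_f ≈ 52.4 °C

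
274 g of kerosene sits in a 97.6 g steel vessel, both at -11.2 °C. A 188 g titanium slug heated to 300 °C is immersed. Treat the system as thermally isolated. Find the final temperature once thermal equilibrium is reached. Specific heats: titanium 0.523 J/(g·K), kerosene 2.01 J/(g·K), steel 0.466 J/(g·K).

Heat gained plus heat lost sum to zero:
188·0.523·(T − 300) + 274·2.01·(T − (-11.2)) + 97.6·0.466·(T − (-11.2)) = 0
98.32(T − 300) + 550.74(T − (-11.2)) + 45.48(T − (-11.2)) = 0
(98.32 + 550.74 + 45.48) T = 98.32·300 + 550.74·(-11.2) + 45.48·(-11.2)
T = 22820 / 694.55 = 32.9 °C

T_f ≈ 32.9 °C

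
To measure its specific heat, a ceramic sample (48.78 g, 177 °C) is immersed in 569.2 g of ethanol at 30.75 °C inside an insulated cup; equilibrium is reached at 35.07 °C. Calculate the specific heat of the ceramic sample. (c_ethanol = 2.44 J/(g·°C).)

c ≈ 0.867 J/(g·°C)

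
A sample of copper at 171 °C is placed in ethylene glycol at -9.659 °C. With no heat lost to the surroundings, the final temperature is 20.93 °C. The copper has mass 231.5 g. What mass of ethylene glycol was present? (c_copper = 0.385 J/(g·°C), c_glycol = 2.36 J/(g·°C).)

m ≈ 185 g

|Q_copper| = |Q_glycol|:
231.5×0.385×(171 − 20.93) = m×2.36×(20.93 − (-9.659))
72.19 m = 13375  ⇒  m ≈ 185.3 g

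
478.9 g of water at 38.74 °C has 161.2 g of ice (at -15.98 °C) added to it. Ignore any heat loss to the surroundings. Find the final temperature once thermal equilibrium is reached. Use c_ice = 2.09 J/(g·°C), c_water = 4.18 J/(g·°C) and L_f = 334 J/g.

T_f ≈ 6.8 °C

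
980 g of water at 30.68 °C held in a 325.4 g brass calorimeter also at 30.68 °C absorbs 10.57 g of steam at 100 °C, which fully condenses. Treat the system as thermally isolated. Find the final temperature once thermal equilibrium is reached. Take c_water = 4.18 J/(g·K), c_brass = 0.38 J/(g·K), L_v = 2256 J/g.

Conservation of energy gives ΣQ = 0:
latent heat released on condensation: 10.57·2256 = 23846; condensed water 100 °C→T: 44.18(T − 100); original water: 4096.4(T − 30.68); cup: 123.65(T − 30.68)
4264.2 T = 23846 + 4418.3 + 129471 = 157735
T ≈ 36.99 °C — below 100 °C, confirming all the steam condensed.

T_f ≈ 37.0 °C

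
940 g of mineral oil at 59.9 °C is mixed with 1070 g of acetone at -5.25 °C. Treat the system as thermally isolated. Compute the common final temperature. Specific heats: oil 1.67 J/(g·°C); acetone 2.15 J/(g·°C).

With ΣQ=0 the equilibrium temperature is the m·c-weighted mean:
T_f = (1569.8×59.9 + 2300.5×(-5.25)) / (1569.8 + 2300.5)
    = 81953 / 3870.3 ≈ 21.17 °C

T_f ≈ 21.2 °C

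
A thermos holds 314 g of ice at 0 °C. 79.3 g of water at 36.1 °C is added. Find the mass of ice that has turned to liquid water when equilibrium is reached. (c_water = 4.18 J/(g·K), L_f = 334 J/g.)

Cooling the water to 0 °C releases 79.3·4.18·36.1 = 11966 J.
Fully melting the ice requires m_ice L_f = 314·334 = 104876 J.
That's not enough to melt it all — equilibrium is at 0 °C with ice remaining.
Mass melted = 11966/334 ≈ 35.83 g.

m_melted ≈ 35.8 g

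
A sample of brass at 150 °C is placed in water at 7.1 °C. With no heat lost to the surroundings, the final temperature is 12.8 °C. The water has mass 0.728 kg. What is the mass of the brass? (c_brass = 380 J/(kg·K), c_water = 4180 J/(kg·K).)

Heat gained plus heat lost sum to zero:
m×380×(12.8 − 150) + 0.728×4180×(12.8 − 7.1) = 0
-52136 m = -17345
m = -17345/-52136 ≈ 0.3327 kg

m ≈ 0.333 kg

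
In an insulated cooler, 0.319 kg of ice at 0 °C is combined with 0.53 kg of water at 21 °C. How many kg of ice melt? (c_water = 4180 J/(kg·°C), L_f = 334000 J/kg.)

m_melted ≈ 0.139 kg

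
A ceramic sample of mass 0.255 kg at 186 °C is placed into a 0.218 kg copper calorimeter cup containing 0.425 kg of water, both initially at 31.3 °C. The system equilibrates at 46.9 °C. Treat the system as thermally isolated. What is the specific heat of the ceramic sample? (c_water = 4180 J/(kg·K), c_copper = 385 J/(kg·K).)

Energy conservation, ΣQ = 0:
0.255×c×(46.9 − 186) + 0.425×4180×(46.9 − 31.3) + 0.218×385×(46.9 − 31.3) = 0
-35.47 c = -29023
c = -29023/-35.47 ≈ 818.2 J/(kg·K)

c ≈ 818 J/(kg·K)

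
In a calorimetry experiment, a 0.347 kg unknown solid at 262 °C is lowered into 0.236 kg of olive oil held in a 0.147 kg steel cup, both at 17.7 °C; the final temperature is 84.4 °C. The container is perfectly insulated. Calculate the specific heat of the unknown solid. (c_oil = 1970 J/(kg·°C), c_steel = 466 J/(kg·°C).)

c ≈ 577 J/(kg·°C)

Net heat exchanged in the isolated system is zero:
0.347·c·(84.4 − 262) + 0.236·1970·(84.4 − 17.7) + 0.147·466·(84.4 − 17.7) = 0
-61.63 c = -35579
c = -35579/-61.63 ≈ 577.3 J/(kg·°C)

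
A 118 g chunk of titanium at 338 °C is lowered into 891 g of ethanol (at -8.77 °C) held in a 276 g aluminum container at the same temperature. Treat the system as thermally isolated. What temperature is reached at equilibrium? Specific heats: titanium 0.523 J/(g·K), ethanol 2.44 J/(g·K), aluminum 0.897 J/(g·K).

T_f = Σ m_i c_i T_i / Σ m_i c_i:
T_f = (61.71·338 + 2174·(-8.77) + 247.57·(-8.77)) / (61.71 + 2174 + 247.57)
    = -378.21 / 2483.3 ≈ -0.15 °C

T_f ≈ -0.2 °C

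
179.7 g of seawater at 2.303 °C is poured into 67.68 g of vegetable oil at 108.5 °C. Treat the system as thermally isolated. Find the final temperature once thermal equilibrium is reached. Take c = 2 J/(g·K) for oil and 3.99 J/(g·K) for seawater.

With ΣQ=0 the equilibrium temperature is the m·c-weighted mean:
T_f = (135.36*108.5 + 717*2.303) / (135.36 + 717)
    = 16338 / 852.36 ≈ 19.17 °C

T_f ≈ 19.2 °C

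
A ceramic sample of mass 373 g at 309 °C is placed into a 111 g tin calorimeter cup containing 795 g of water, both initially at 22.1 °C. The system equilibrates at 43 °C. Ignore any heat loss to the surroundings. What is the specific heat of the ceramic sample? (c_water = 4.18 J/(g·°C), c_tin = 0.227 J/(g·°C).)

Conservation of energy gives ΣQ = 0:
373×c×(43 − 309) + 795×4.18×(43 − 22.1) + 111×0.227×(43 − 22.1) = 0
-99218 c = -69979
c = -69979/-99218 ≈ 0.7053 J/(g·°C)

c ≈ 0.705 J/(g·°C)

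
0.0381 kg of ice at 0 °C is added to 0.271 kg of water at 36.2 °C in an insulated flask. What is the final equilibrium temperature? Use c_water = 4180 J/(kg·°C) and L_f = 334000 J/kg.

Setting the total heat transfer to zero:
melt ice: 0.0381×334000 = 12725; meltwater 0→T: 0.0381×4180×T = 159.26 T; water: 1132.8(T − 36.2)
1292 T = 41007 − 12725 = 28281
T ≈ 21.89 °C — above 0 °C, consistent with complete melting.

T_f ≈ 21.9 °C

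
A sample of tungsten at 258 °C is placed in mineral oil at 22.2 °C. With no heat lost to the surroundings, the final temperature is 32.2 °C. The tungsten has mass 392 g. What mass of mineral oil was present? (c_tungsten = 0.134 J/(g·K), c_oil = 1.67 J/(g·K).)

Conservation of energy gives ΣQ = 0:
392×0.134×(32.2 − 258) + m×1.67×(32.2 − 22.2) = 0
16.7 m = 11861
m = 11861/16.7 ≈ 710.2 g

m ≈ 710 g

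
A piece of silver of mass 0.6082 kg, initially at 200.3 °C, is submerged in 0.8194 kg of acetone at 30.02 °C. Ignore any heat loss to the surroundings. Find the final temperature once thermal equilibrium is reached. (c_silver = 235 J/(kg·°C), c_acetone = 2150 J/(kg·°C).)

T_f ≈ 42.8 °C

|Q_silver| = |Q_acetone|:
0.6082×235×(200.3 − T) = 0.8194×2150×(T − 30.02)
142.93(200.3 − T) = 1761.7(T − 30.02)
1904.6 T = 81515  ⇒  T ≈ 42.80 °C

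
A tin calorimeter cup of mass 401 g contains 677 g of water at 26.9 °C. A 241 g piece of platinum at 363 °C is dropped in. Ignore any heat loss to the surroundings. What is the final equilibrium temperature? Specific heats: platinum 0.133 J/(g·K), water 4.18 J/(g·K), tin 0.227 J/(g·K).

T_f ≈ 30.5 °C

T_f = Σ m_i c_i T_i / Σ m_i c_i:
T_f = (32.05*363 + 2829.9*26.9 + 91.03*26.9) / (32.05 + 2829.9 + 91.03)
    = 90207 / 2952.9 ≈ 30.55 °C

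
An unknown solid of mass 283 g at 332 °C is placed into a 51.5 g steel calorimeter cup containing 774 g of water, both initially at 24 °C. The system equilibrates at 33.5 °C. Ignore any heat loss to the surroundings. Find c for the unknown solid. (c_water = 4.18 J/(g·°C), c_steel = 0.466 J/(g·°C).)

Heat gained plus heat lost sum to zero:
283×c×(33.5 − 332) + 774×4.18×(33.5 − 24) + 51.5×0.466×(33.5 − 24) = 0
-84476 c = -30964
c = -30964/-84476 ≈ 0.3665 J/(g·°C)

c ≈ 0.367 J/(g·°C)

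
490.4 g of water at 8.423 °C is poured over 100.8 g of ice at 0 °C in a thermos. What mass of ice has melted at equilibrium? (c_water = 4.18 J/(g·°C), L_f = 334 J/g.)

Cooling the water to 0 °C releases 490.4·4.18·8.423 = 17266 J.
Fully melting the ice requires m_ice L_f = 100.8·334 = 33667 J.
17266 J < 33667 J, so only part of the ice melts and the system sits at 0 °C.
m_melt = 17266 / L_f = 51.69 g.

m_melted ≈ 51.7 g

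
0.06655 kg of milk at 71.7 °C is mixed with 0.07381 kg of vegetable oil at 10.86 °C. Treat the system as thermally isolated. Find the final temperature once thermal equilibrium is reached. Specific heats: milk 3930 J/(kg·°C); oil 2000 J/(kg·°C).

T_f ≈ 49.7 °C

T_f = Σ m_i c_i T_i / Σ m_i c_i:
T_f = (261.54·71.7 + 147.62·10.86) / (261.54 + 147.62)
    = 20356 / 409.16 ≈ 49.75 °C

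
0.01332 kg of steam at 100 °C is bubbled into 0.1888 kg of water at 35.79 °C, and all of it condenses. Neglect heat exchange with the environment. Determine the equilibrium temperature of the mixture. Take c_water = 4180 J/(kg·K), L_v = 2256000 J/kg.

T_f ≈ 75.6 °C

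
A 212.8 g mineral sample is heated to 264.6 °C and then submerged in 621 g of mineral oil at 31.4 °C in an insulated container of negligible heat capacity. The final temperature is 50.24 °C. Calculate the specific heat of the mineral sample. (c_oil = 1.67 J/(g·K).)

m_s c (T_s − T_f) = m_oil c_oil (T_f − T_0):
212.8·c·(264.6 − 50.24) = 621·1.67·(50.24 − 31.4)
45616 c = 19538  ⇒  c ≈ 0.4283 J/(g·K)

c ≈ 0.428 J/(g·K)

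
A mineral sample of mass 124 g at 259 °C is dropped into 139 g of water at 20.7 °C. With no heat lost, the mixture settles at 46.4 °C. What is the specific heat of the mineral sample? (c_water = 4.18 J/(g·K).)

c ≈ 0.566 J/(g·K)

Heat lost by the mineral sample = heat gained by the water:
124·c·(259 − 46.4) = 139·4.18·(46.4 − 20.7)
26362 c = 14932  ⇒  c ≈ 0.5664 J/(g·K)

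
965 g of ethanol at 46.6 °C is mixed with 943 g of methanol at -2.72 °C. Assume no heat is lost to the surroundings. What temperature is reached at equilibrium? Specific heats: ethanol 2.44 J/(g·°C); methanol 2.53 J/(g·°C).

With ΣQ=0 the equilibrium temperature is the m·c-weighted mean:
T_f = (2354.6×46.6 + 2385.8×(-2.72)) / (2354.6 + 2385.8)
    = 103235 / 4740.4 ≈ 21.78 °C

T_f ≈ 21.8 °C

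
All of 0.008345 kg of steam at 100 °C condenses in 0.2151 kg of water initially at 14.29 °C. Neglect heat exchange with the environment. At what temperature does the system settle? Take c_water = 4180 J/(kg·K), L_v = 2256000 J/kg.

T_f ≈ 37.6 °C

Sum of m c ΔT and latent-heat terms is zero:
condense steam: −0.008345×2256000 = −18826; condensed water 100 °C→T: 34.88(T − 100); water warms: 0.2151×4180×(T − 14.29) = 899.12(T − 14.29)
934 T = 18826 + 3488.2 + 12848 = 35163
T ≈ 37.65 °C, under the boiling point, so the assumption holds.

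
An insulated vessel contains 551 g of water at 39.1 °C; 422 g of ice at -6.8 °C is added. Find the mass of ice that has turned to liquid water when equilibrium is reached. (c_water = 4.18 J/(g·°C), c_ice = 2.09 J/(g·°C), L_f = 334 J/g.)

Cooling the water to 0 °C releases 551·4.18·39.1 = 90054 J.
Of that, 422·2.09·6.8 = 5997.5 J goes to bring the ice to 0 °C, leaving 84057 J.
Melting all 422 g of ice would need 422·334 = 140948 J.
Since 84057 < 140948 J, not all the ice melts; equilibrium is at 0 °C.
m_melt = 84057 / L_f = 251.7 g.

m_melted ≈ 252 g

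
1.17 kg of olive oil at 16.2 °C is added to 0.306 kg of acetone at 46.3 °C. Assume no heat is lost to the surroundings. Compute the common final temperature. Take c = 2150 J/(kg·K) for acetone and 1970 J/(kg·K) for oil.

T_f ≈ 22.9 °C

|Q_acetone| = |Q_oil|:
0.306·2150·(46.3 − T) = 1.17·1970·(T − 16.2)
657.9(46.3 − T) = 2304.9(T − 16.2)
2962.8 T = 67800  ⇒  T ≈ 22.88 °C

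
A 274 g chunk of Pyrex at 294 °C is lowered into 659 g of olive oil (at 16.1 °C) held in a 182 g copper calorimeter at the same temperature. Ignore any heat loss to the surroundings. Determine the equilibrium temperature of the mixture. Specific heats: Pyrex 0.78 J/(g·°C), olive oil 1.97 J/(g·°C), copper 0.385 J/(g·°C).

Energy conservation, ΣQ = 0:
274×0.78×(T − 294) + 659×1.97×(T − 16.1) + 182×0.385×(T − 16.1) = 0
213.72(T − 294) + 1298.2(T − 16.1) + 70.07(T − 16.1) = 0
(213.72 + 1298.2 + 70.07) T = 213.72×294 + 1298.2×16.1 + 70.07×16.1
T ≈ 53.64 °C

T_f ≈ 53.6 °C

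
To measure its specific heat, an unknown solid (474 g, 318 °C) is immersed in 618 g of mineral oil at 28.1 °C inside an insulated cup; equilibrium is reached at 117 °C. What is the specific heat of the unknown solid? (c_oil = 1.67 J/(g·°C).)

c ≈ 0.963 J/(g·°C)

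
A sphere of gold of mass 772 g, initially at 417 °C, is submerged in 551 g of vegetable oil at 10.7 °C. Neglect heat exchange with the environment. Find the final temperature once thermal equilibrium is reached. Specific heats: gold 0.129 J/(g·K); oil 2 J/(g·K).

Heat gained plus heat lost sum to zero:
772·0.129·(T − 417) + 551·2·(T − 10.7) = 0
99.59(T − 417) + 1102(T − 10.7) = 0
(99.59 + 1102) T = 99.59·417 + 1102·10.7
T = 53320 / 1201.6 = 44.4 °C

T_f ≈ 44.4 °C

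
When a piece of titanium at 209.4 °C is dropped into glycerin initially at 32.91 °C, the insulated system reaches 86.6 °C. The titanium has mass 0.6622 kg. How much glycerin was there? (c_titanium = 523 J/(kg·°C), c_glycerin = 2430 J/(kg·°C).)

Let T be the final temperature. ΣQ_i = 0:
0.6622×523×(86.6 − 209.4) + m×2430×(86.6 − 32.91) = 0
130467 m = 42529
m = 42529/130467 ≈ 0.326 kg

m ≈ 0.326 kg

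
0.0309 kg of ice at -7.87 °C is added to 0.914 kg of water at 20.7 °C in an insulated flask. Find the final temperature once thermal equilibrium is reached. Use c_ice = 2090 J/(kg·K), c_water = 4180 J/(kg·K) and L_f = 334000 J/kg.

Net heat exchanged in the isolated system is zero:
warm ice to 0 °C: 0.0309·2090·(0 − (-7.87)) = 508.25; fusion: m_ice L_f = 0.0309·334000 = 10321; meltwater 0→T: 0.0309·4180·T = 129.16 T; water: 3820.5(T − 20.7)
3949.7 T = 79085 − 10829 = 68256
T ≈ 17.28 °C — above 0 °C, consistent with complete melting.

T_f ≈ 17.3 °C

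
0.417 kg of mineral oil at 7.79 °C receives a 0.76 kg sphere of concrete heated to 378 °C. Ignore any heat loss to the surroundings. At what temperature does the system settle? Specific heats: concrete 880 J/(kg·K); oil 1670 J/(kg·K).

Let T be the final temperature. ΣQ_i = 0:
0.76×880×(T − 378) + 0.417×1670×(T − 7.79) = 0
(668.8 + 696.39) T = 668.8×378 + 696.39×7.79
T = 258231 / 1365.2 = 189 °C

T_f ≈ 189.2 °C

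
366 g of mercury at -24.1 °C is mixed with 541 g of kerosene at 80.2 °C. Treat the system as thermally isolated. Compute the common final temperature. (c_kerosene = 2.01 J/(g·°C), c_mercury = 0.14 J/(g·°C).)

Set heat shed by the hot body equal to heat absorbed by the cold body:
541·2.01·(80.2 − T) = 366·0.14·(T − (-24.1))
1087.4(80.2 − T) = 51.24(T − (-24.1))
1138.6 T = 85975  ⇒  T ≈ 75.51 °C

T_f ≈ 75.5 °C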